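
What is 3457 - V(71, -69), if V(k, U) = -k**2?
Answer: 8498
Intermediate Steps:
3457 - V(71, -69) = 3457 - (-1)*71**2 = 3457 - (-1)*5041 = 3457 - 1*(-5041) = 3457 + 5041 = 8498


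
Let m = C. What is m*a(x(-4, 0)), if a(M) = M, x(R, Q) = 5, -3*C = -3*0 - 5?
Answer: 25/3 ≈ 8.3333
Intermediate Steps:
C = 5/3 (C = -(-3*0 - 5)/3 = -(0 - 5)/3 = -⅓*(-5) = 5/3 ≈ 1.6667)
m = 5/3 ≈ 1.6667
m*a(x(-4, 0)) = (5/3)*5 = 25/3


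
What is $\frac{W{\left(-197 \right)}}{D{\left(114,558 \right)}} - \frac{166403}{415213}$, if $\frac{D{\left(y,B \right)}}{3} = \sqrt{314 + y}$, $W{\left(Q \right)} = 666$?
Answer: $- \frac{166403}{415213} + \frac{111 \sqrt{107}}{107} \approx 10.33$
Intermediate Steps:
$D{\left(y,B \right)} = 3 \sqrt{314 + y}$
$\frac{W{\left(-197 \right)}}{D{\left(114,558 \right)}} - \frac{166403}{415213} = \frac{666}{3 \sqrt{314 + 114}} - \frac{166403}{415213} = \frac{666}{3 \sqrt{428}} - \frac{166403}{415213} = \frac{666}{3 \cdot 2 \sqrt{107}} - \frac{166403}{415213} = \frac{666}{6 \sqrt{107}} - \frac{166403}{415213} = 666 \frac{\sqrt{107}}{642} - \frac{166403}{415213} = \frac{111 \sqrt{107}}{107} - \frac{166403}{415213} = - \frac{166403}{415213} + \frac{111 \sqrt{107}}{107}$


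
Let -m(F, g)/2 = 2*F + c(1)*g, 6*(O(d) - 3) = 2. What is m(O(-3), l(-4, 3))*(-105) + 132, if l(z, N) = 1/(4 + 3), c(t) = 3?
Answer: 1622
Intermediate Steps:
l(z, N) = ⅐ (l(z, N) = 1/7 = ⅐)
O(d) = 10/3 (O(d) = 3 + (⅙)*2 = 3 + ⅓ = 10/3)
m(F, g) = -6*g - 4*F (m(F, g) = -2*(2*F + 3*g) = -6*g - 4*F)
m(O(-3), l(-4, 3))*(-105) + 132 = (-6*⅐ - 4*10/3)*(-105) + 132 = (-6/7 - 40/3)*(-105) + 132 = -298/21*(-105) + 132 = 1490 + 132 = 1622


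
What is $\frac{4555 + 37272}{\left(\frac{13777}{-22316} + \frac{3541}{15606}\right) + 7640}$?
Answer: $\frac{7283408623596}{1330298563267} \approx 5.475$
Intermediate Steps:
$\frac{4555 + 37272}{\left(\frac{13777}{-22316} + \frac{3541}{15606}\right) + 7640} = \frac{41827}{\left(13777 \left(- \frac{1}{22316}\right) + 3541 \cdot \frac{1}{15606}\right) + 7640} = \frac{41827}{\left(- \frac{13777}{22316} + \frac{3541}{15606}\right) + 7640} = \frac{41827}{- \frac{67991453}{174131748} + 7640} = \frac{41827}{\frac{1330298563267}{174131748}} = 41827 \cdot \frac{174131748}{1330298563267} = \frac{7283408623596}{1330298563267}$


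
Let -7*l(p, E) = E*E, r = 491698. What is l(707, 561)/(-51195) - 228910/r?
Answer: 12119059018/29367892295 ≈ 0.41266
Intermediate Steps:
l(p, E) = -E²/7 (l(p, E) = -E*E/7 = -E²/7)
l(707, 561)/(-51195) - 228910/r = -⅐*561²/(-51195) - 228910/491698 = -⅐*314721*(-1/51195) - 228910*1/491698 = -314721/7*(-1/51195) - 114455/245849 = 104907/119455 - 114455/245849 = 12119059018/29367892295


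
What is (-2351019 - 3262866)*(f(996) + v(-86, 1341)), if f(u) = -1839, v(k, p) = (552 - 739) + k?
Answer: 11856525120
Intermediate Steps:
v(k, p) = -187 + k
(-2351019 - 3262866)*(f(996) + v(-86, 1341)) = (-2351019 - 3262866)*(-1839 + (-187 - 86)) = -5613885*(-1839 - 273) = -5613885*(-2112) = 11856525120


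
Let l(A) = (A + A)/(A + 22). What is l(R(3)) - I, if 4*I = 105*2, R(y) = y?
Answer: -2613/50 ≈ -52.260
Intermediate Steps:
l(A) = 2*A/(22 + A) (l(A) = (2*A)/(22 + A) = 2*A/(22 + A))
I = 105/2 (I = (105*2)/4 = (¼)*210 = 105/2 ≈ 52.500)
l(R(3)) - I = 2*3/(22 + 3) - 1*105/2 = 2*3/25 - 105/2 = 2*3*(1/25) - 105/2 = 6/25 - 105/2 = -2613/50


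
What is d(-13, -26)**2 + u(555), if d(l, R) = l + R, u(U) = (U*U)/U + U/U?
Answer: 2077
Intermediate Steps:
u(U) = 1 + U (u(U) = U**2/U + 1 = U + 1 = 1 + U)
d(l, R) = R + l
d(-13, -26)**2 + u(555) = (-26 - 13)**2 + (1 + 555) = (-39)**2 + 556 = 1521 + 556 = 2077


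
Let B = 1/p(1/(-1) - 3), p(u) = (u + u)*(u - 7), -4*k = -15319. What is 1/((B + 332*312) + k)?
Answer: 88/9452411 ≈ 9.3098e-6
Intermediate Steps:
k = 15319/4 (k = -1/4*(-15319) = 15319/4 ≈ 3829.8)
p(u) = 2*u*(-7 + u) (p(u) = (2*u)*(-7 + u) = 2*u*(-7 + u))
B = 1/88 (B = 1/(2*(1/(-1) - 3)*(-7 + (1/(-1) - 3))) = 1/(2*(-1 - 3)*(-7 + (-1 - 3))) = 1/(2*(-4)*(-7 - 4)) = 1/(2*(-4)*(-11)) = 1/88 ≈ 0.011364)
1/((B + 332*312) + k) = 1/((1/88 + 332*312) + 15319/4) = 1/((1/88 + 103584) + 15319/4) = 1/(9115393/88 + 15319/4) = 1/(9452411/88) = 88/9452411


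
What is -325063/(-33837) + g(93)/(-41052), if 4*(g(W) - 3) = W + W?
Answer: 808655233/84186456 ≈ 9.6055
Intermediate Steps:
g(W) = 3 + W/2 (g(W) = 3 + (W + W)/4 = 3 + (2*W)/4 = 3 + W/2)
-325063/(-33837) + g(93)/(-41052) = -325063/(-33837) + (3 + (½)*93)/(-41052) = -325063*(-1/33837) + (3 + 93/2)*(-1/41052) = 325063/33837 + (99/2)*(-1/41052) = 325063/33837 - 3/2488 = 808655233/84186456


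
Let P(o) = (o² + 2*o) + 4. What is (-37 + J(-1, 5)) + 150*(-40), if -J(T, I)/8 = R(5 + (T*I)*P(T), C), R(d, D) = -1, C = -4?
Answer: -6029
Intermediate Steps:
P(o) = 4 + o² + 2*o
J(T, I) = 8 (J(T, I) = -8*(-1) = 8)
(-37 + J(-1, 5)) + 150*(-40) = (-37 + 8) + 150*(-40) = -29 - 6000 = -6029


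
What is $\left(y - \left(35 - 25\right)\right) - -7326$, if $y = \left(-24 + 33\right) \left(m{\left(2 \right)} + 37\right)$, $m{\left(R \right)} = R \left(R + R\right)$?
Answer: $7721$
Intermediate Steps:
$m{\left(R \right)} = 2 R^{2}$ ($m{\left(R \right)} = R 2 R = 2 R^{2}$)
$y = 405$ ($y = \left(-24 + 33\right) \left(2 \cdot 2^{2} + 37\right) = 9 \left(2 \cdot 4 + 37\right) = 9 \left(8 + 37\right) = 9 \cdot 45 = 405$)
$\left(y - \left(35 - 25\right)\right) - -7326 = \left(405 - \left(35 - 25\right)\right) - -7326 = \left(405 - 10\right) + 7326 = 395 + 7326 = 7721$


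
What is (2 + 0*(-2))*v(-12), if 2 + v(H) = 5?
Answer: 6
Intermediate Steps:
v(H) = 3 (v(H) = -2 + 5 = 3)
(2 + 0*(-2))*v(-12) = (2 + 0*(-2))*3 = (2 + 0)*3 = 2*3 = 6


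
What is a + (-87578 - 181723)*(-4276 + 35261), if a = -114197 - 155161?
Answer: -8344560843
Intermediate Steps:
a = -269358
a + (-87578 - 181723)*(-4276 + 35261) = -269358 + (-87578 - 181723)*(-4276 + 35261) = -269358 - 269301*30985 = -269358 - 8344291485 = -8344560843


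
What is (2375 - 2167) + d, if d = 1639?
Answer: 1847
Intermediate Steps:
(2375 - 2167) + d = (2375 - 2167) + 1639 = 208 + 1639 = 1847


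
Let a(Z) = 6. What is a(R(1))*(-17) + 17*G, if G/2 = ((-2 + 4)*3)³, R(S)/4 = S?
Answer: 7242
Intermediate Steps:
R(S) = 4*S
G = 432 (G = 2*((-2 + 4)*3)³ = 2*(2*3)³ = 2*6³ = 2*216 = 432)
a(R(1))*(-17) + 17*G = 6*(-17) + 17*432 = -102 + 7344 = 7242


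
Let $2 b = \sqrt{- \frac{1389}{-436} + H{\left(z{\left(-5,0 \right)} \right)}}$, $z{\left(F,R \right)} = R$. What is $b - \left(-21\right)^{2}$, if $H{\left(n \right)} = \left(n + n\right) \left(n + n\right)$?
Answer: $-441 + \frac{\sqrt{151401}}{436} \approx -440.11$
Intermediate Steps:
$H{\left(n \right)} = 4 n^{2}$ ($H{\left(n \right)} = 2 n 2 n = 4 n^{2}$)
$b = \frac{\sqrt{151401}}{436}$ ($b = \frac{\sqrt{- \frac{1389}{-436} + 4 \cdot 0^{2}}}{2} = \frac{\sqrt{\left(-1389\right) \left(- \frac{1}{436}\right) + 4 \cdot 0}}{2} = \frac{\sqrt{\frac{1389}{436} + 0}}{2} = \frac{\sqrt{\frac{1389}{436}}}{2} = \frac{\frac{1}{218} \sqrt{151401}}{2} = \frac{\sqrt{151401}}{436} \approx 0.89244$)
$b - \left(-21\right)^{2} = \frac{\sqrt{151401}}{436} - \left(-21\right)^{2} = \frac{\sqrt{151401}}{436} - 441 = -441 + \frac{\sqrt{151401}}{436}$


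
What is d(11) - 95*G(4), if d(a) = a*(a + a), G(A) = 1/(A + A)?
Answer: 1841/8 ≈ 230.13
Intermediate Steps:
G(A) = 1/(2*A)
d(a) = 2*a**2 (d(a) = a*(2*a) = 2*a**2)
d(11) - 95*G(4) = 2*11**2 - 95/(2*4) = 2*121 - 95/(2*4) = 242 - 95*1/8 = 242 - 95/8 = 1841/8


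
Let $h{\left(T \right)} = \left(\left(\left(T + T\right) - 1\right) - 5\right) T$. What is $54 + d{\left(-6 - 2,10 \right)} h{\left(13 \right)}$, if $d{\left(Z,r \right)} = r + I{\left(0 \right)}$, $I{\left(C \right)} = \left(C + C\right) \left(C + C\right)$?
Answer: $2654$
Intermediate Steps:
$I{\left(C \right)} = 4 C^{2}$ ($I{\left(C \right)} = 2 C 2 C = 4 C^{2}$)
$h{\left(T \right)} = T \left(-6 + 2 T\right)$ ($h{\left(T \right)} = \left(\left(2 T - 1\right) - 5\right) T = \left(\left(-1 + 2 T\right) - 5\right) T = \left(-6 + 2 T\right) T = T \left(-6 + 2 T\right)$)
$d{\left(Z,r \right)} = r$ ($d{\left(Z,r \right)} = r + 4 \cdot 0^{2} = r + 4 \cdot 0 = r + 0 = r$)
$54 + d{\left(-6 - 2,10 \right)} h{\left(13 \right)} = 54 + 10 \cdot 2 \cdot 13 \left(-3 + 13\right) = 54 + 10 \cdot 2 \cdot 13 \cdot 10 = 54 + 10 \cdot 260 = 54 + 2600 = 2654$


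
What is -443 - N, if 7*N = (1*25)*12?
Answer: -3401/7 ≈ -485.86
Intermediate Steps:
N = 300/7 (N = ((1*25)*12)/7 = (25*12)/7 = (1/7)*300 = 300/7 ≈ 42.857)
-443 - N = -443 - 1*300/7 = -443 - 300/7 = -3401/7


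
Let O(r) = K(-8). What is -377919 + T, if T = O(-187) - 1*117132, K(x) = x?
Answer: -495059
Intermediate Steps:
O(r) = -8
T = -117140 (T = -8 - 1*117132 = -8 - 117132 = -117140)
-377919 + T = -377919 - 117140 = -495059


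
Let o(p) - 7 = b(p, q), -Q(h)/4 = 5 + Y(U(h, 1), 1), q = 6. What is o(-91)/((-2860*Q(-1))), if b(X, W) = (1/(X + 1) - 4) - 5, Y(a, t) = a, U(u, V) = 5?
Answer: -181/10296000 ≈ -1.7580e-5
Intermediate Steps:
Q(h) = -40 (Q(h) = -4*(5 + 5) = -4*10 = -40)
b(X, W) = -9 + 1/(1 + X) (b(X, W) = (1/(1 + X) - 4) - 5 = (-4 + 1/(1 + X)) - 5 = -9 + 1/(1 + X))
o(p) = 7 + (-8 - 9*p)/(1 + p)
o(-91)/((-2860*Q(-1))) = ((-1 - 2*(-91))/(1 - 91))/((-2860*(-40))) = ((-1 + 182)/(-90))/114400 = -1/90*181*(1/114400) = -181/90*1/114400 = -181/10296000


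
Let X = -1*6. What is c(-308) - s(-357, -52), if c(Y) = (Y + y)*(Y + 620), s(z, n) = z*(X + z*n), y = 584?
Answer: 6711318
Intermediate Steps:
X = -6
s(z, n) = z*(-6 + n*z) (s(z, n) = z*(-6 + z*n) = z*(-6 + n*z))
c(Y) = (584 + Y)*(620 + Y) (c(Y) = (Y + 584)*(Y + 620) = (584 + Y)*(620 + Y))
c(-308) - s(-357, -52) = (362080 + (-308)² + 1204*(-308)) - (-357)*(-6 - 52*(-357)) = (362080 + 94864 - 370832) - (-357)*(-6 + 18564) = 86112 - (-357)*18558 = 86112 - 1*(-6625206) = 86112 + 6625206 = 6711318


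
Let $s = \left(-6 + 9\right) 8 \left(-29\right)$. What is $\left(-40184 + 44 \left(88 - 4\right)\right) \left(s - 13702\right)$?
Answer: $525354224$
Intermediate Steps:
$s = -696$ ($s = 3 \cdot 8 \left(-29\right) = 24 \left(-29\right) = -696$)
$\left(-40184 + 44 \left(88 - 4\right)\right) \left(s - 13702\right) = \left(-40184 + 44 \left(88 - 4\right)\right) \left(-696 - 13702\right) = \left(-40184 + 44 \cdot 84\right) \left(-14398\right) = \left(-40184 + 3696\right) \left(-14398\right) = \left(-36488\right) \left(-14398\right) = 525354224$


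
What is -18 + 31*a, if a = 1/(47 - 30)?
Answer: -275/17 ≈ -16.176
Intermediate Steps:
a = 1/17 ≈ 0.058824
-18 + 31*a = -18 + 31*(1/17) = -18 + 31/17 = -275/17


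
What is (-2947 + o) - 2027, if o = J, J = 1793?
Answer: -3181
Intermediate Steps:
o = 1793
(-2947 + o) - 2027 = (-2947 + 1793) - 2027 = -1154 - 2027 = -3181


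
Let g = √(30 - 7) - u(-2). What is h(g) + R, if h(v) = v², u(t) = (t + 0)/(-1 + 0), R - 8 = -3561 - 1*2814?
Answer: -6367 + (2 - √23)² ≈ -6359.2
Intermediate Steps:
R = -6367 (R = 8 + (-3561 - 1*2814) = 8 + (-3561 - 2814) = 8 - 6375 = -6367)
u(t) = -t (u(t) = t/(-1) = t*(-1) = -t)
g = -2 + √23 (g = √(30 - 7) - (-1)*(-2) = √23 - 1*2 = √23 - 2 = -2 + √23 ≈ 2.7958)
h(g) + R = (-2 + √23)² - 6367 = -6367 + (-2 + √23)²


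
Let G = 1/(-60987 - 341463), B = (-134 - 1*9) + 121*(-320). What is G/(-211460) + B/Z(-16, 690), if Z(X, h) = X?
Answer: 413415252306377/170204154000 ≈ 2428.9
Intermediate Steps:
B = -38863 (B = (-134 - 9) - 38720 = -143 - 38720 = -38863)
G = -1/402450 (G = 1/(-402450) = -1/402450 ≈ -2.4848e-6)
G/(-211460) + B/Z(-16, 690) = -1/402450/(-211460) - 38863/(-16) = -1/402450*(-1/211460) - 38863*(-1/16) = 1/85102077000 + 38863/16 = 413415252306377/170204154000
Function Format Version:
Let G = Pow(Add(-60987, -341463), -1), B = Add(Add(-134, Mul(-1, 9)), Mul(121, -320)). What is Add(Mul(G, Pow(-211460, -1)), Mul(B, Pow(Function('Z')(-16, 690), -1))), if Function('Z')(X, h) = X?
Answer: Rational(413415252306377, 170204154000) ≈ 2428.9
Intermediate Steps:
B = -38863 (B = Add(Add(-134, -9), -38720) = Add(-143, -38720) = -38863)
G = Rational(-1, 402450) (G = Pow(-402450, -1) = Rational(-1, 402450) ≈ -2.4848e-6)
Add(Mul(G, Pow(-211460, -1)), Mul(B, Pow(Function('Z')(-16, 690), -1))) = Add(Mul(Rational(-1, 402450), Pow(-211460, -1)), Mul(-38863, Pow(-16, -1))) = Add(Mul(Rational(-1, 402450), Rational(-1, 211460)), Mul(-38863, Rational(-1, 16))) = Add(Rational(1, 85102077000), Rational(38863, 16)) = Rational(413415252306377, 170204154000)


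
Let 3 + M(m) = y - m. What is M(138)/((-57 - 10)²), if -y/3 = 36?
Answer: -249/4489 ≈ -0.055469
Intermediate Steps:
y = -108 (y = -3*36 = -108)
M(m) = -111 - m (M(m) = -3 + (-108 - m) = -111 - m)
M(138)/((-57 - 10)²) = (-111 - 1*138)/((-57 - 10)²) = (-111 - 138)/((-67)²) = -249/4489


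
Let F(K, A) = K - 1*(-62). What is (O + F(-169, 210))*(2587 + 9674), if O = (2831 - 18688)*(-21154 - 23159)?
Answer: 8615450773974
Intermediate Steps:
F(K, A) = 62 + K (F(K, A) = K + 62 = 62 + K)
O = 702671241 (O = -15857*(-44313) = 702671241)
(O + F(-169, 210))*(2587 + 9674) = (702671241 + (62 - 169))*(2587 + 9674) = (702671241 - 107)*12261 = 702671134*12261 = 8615450773974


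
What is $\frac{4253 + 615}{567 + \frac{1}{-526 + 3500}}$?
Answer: $\frac{14477432}{1686259} \approx 8.5855$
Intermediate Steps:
$\frac{4253 + 615}{567 + \frac{1}{-526 + 3500}} = \frac{4868}{567 + \frac{1}{2974}} = \frac{4868}{\frac{1686259}{2974}} = 4868 \cdot \frac{2974}{1686259} = \frac{14477432}{1686259}$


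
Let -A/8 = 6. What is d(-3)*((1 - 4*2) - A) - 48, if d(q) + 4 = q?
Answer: -335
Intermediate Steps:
d(q) = -4 + q
A = -48 (A = -8*6 = -48)
d(-3)*((1 - 4*2) - A) - 48 = (-4 - 3)*((1 - 4*2) - 1*(-48)) - 48 = -7*((1 - 8) + 48) - 48 = -7*(-7 + 48) - 48 = -7*41 - 48 = -287 - 48 = -335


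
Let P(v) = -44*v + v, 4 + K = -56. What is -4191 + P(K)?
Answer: -1611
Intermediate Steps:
K = -60 (K = -4 - 56 = -60)
P(v) = -43*v
-4191 + P(K) = -4191 - 43*(-60) = -4191 + 2580 = -1611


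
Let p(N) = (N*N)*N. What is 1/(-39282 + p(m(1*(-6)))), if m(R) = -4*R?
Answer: -1/25458 ≈ -3.9280e-5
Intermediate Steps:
p(N) = N³ (p(N) = N²*N = N³)
1/(-39282 + p(m(1*(-6)))) = 1/(-39282 + (-4*(-6))³) = 1/(-39282 + 24³) = 1/(-39282 + 13824) = 1/(-25458) = -1/25458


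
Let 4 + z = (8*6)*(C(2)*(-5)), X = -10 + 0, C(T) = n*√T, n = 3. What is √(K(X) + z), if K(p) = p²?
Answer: 4*√(6 - 45*√2) ≈ 30.368*I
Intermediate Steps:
C(T) = 3*√T
X = -10
z = -4 - 720*√2 (z = -4 + (8*6)*((3*√2)*(-5)) = -4 + 48*(-15*√2) = -4 - 720*√2 ≈ -1022.2)
√(K(X) + z) = √((-10)² + (-4 - 720*√2)) = √(100 + (-4 - 720*√2)) = √(96 - 720*√2)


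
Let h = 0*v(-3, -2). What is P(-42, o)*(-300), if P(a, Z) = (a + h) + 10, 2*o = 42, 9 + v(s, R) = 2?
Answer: 9600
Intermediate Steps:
v(s, R) = -7 (v(s, R) = -9 + 2 = -7)
o = 21 (o = (½)*42 = 21)
h = 0 (h = 0*(-7) = 0)
P(a, Z) = 10 + a (P(a, Z) = (a + 0) + 10 = a + 10 = 10 + a)
P(-42, o)*(-300) = (10 - 42)*(-300) = -32*(-300) = 9600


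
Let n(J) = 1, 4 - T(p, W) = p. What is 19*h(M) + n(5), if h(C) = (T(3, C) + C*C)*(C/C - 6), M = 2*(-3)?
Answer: -3514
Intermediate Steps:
T(p, W) = 4 - p
M = -6
h(C) = -5 - 5*C² (h(C) = ((4 - 1*3) + C*C)*(C/C - 6) = ((4 - 3) + C²)*(1 - 6) = (1 + C²)*(-5) = -5 - 5*C²)
19*h(M) + n(5) = 19*(-5 - 5*(-6)²) + 1 = 19*(-5 - 5*36) + 1 = 19*(-5 - 180) + 1 = 19*(-185) + 1 = -3515 + 1 = -3514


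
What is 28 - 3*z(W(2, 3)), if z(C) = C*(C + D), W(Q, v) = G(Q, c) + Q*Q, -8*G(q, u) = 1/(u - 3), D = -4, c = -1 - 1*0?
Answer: 28285/1024 ≈ 27.622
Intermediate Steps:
c = -1 (c = -1 + 0 = -1)
G(q, u) = -1/(8*(-3 + u)) (G(q, u) = -1/(8*(u - 3)) = -1/(8*(-3 + u)))
W(Q, v) = 1/32 + Q**2 (W(Q, v) = -1/(-24 + 8*(-1)) + Q*Q = -1/(-24 - 8) + Q**2 = -1/(-32) + Q**2 = -1*(-1/32) + Q**2 = 1/32 + Q**2)
z(C) = C*(-4 + C) (z(C) = C*(C - 4) = C*(-4 + C))
28 - 3*z(W(2, 3)) = 28 - 3*(1/32 + 2**2)*(-4 + (1/32 + 2**2)) = 28 - 3*(1/32 + 4)*(-4 + (1/32 + 4)) = 28 - 387*(-4 + 129/32)/32 = 28 - 387/(32*32) = 28 - 3*129/1024 = 28 - 387/1024 = 28285/1024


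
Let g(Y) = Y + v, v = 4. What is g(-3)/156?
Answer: 1/156 ≈ 0.0064103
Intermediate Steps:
g(Y) = 4 + Y (g(Y) = Y + 4 = 4 + Y)
g(-3)/156 = (4 - 3)/156 = 1*(1/156) = 1/156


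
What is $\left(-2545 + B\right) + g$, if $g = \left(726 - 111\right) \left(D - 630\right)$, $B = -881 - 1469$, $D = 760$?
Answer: $75055$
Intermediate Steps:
$B = -2350$
$g = 79950$ ($g = \left(726 - 111\right) \left(760 - 630\right) = 615 \cdot 130 = 79950$)
$\left(-2545 + B\right) + g = \left(-2545 - 2350\right) + 79950 = -4895 + 79950 = 75055$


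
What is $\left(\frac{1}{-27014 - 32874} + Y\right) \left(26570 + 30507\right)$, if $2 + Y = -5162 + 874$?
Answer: $- \frac{14664195500117}{59888} \approx -2.4486 \cdot 10^{8}$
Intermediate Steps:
$Y = -4290$ ($Y = -2 + \left(-5162 + 874\right) = -2 - 4288 = -4290$)
$\left(\frac{1}{-27014 - 32874} + Y\right) \left(26570 + 30507\right) = \left(\frac{1}{-27014 - 32874} - 4290\right) \left(26570 + 30507\right) = \left(\frac{1}{-59888} - 4290\right) 57077 = \left(- \frac{1}{59888} - 4290\right) 57077 = \left(- \frac{256919521}{59888}\right) 57077 = - \frac{14664195500117}{59888}$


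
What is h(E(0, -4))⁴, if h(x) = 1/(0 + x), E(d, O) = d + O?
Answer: 1/256 ≈ 0.0039063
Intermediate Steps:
E(d, O) = O + d
h(x) = 1/x
h(E(0, -4))⁴ = (1/(-4 + 0))⁴ = (1/(-4))⁴ = (-¼)⁴ = 1/256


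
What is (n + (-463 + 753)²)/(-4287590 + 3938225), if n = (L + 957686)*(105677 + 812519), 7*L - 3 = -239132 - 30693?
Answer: -168790151108/69873 ≈ -2.4157e+6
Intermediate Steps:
L = -38546 (L = 3/7 + (-239132 - 30693)/7 = 3/7 + (⅐)*(-269825) = 3/7 - 269825/7 = -38546)
n = 843950671440 (n = (-38546 + 957686)*(105677 + 812519) = 919140*918196 = 843950671440)
(n + (-463 + 753)²)/(-4287590 + 3938225) = (843950671440 + (-463 + 753)²)/(-4287590 + 3938225) = (843950671440 + 290²)/(-349365) = (843950671440 + 84100)*(-1/349365) = 843950755540*(-1/349365) = -168790151108/69873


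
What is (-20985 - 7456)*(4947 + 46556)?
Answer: -1464796823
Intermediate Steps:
(-20985 - 7456)*(4947 + 46556) = -28441*51503 = -1464796823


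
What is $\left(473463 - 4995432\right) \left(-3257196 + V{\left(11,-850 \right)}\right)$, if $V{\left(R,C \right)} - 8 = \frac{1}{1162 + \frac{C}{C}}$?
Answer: $\frac{17129714374247067}{1163} \approx 1.4729 \cdot 10^{13}$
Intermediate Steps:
$V{\left(R,C \right)} = \frac{9305}{1163}$ ($V{\left(R,C \right)} = 8 + \frac{1}{1162 + \frac{C}{C}} = 8 + \frac{1}{1162 + 1} = 8 + \frac{1}{1163} = \frac{9305}{1163}$)
$\left(473463 - 4995432\right) \left(-3257196 + V{\left(11,-850 \right)}\right) = \left(473463 - 4995432\right) \left(-3257196 + \frac{9305}{1163}\right) = \left(-4521969\right) \left(- \frac{3788109643}{1163}\right) = \frac{17129714374247067}{1163}$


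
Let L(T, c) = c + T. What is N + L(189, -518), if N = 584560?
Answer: 584231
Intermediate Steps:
L(T, c) = T + c
N + L(189, -518) = 584560 + (189 - 518) = 584560 - 329 = 584231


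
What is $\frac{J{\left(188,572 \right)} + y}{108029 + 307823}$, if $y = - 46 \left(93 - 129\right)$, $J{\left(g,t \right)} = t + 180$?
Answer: $\frac{602}{103963} \approx 0.0057905$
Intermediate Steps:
$J{\left(g,t \right)} = 180 + t$
$y = 1656$ ($y = \left(-46\right) \left(-36\right) = 1656$)
$\frac{J{\left(188,572 \right)} + y}{108029 + 307823} = \frac{\left(180 + 572\right) + 1656}{108029 + 307823} = \frac{752 + 1656}{415852} = 2408 \cdot \frac{1}{415852} = \frac{602}{103963}$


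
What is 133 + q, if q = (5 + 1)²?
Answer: 169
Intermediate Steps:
q = 36 (q = 6² = 36)
133 + q = 133 + 36 = 169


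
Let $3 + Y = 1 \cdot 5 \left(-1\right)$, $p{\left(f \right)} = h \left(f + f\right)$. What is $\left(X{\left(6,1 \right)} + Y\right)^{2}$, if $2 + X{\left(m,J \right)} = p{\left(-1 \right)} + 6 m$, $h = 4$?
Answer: $324$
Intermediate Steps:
$p{\left(f \right)} = 8 f$ ($p{\left(f \right)} = 4 \left(f + f\right) = 4 \cdot 2 f = 8 f$)
$X{\left(m,J \right)} = -10 + 6 m$ ($X{\left(m,J \right)} = -2 + \left(8 \left(-1\right) + 6 m\right) = -2 + \left(-8 + 6 m\right) = -10 + 6 m$)
$Y = -8$ ($Y = -3 + 1 \cdot 5 \left(-1\right) = -3 + 5 \left(-1\right) = -3 - 5 = -8$)
$\left(X{\left(6,1 \right)} + Y\right)^{2} = \left(\left(-10 + 6 \cdot 6\right) - 8\right)^{2} = \left(\left(-10 + 36\right) - 8\right)^{2} = \left(26 - 8\right)^{2} = 18^{2} = 324$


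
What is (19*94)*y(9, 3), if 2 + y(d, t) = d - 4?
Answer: 5358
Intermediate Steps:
y(d, t) = -6 + d (y(d, t) = -2 + (d - 4) = -2 + (-4 + d) = -6 + d)
(19*94)*y(9, 3) = (19*94)*(-6 + 9) = 1786*3 = 5358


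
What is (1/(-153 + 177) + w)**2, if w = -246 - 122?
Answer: 77986561/576 ≈ 1.3539e+5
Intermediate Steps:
w = -368
(1/(-153 + 177) + w)**2 = (1/(-153 + 177) - 368)**2 = (1/24 - 368)**2 = (-8831/24)**2 = 77986561/576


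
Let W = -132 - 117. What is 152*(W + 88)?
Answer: -24472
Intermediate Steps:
W = -249
152*(W + 88) = 152*(-249 + 88) = 152*(-161) = -24472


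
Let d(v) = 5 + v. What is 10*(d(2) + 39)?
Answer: 460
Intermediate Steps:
10*(d(2) + 39) = 10*((5 + 2) + 39) = 10*(7 + 39) = 10*46 = 460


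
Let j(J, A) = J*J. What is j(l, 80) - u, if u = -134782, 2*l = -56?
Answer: 135566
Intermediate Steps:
l = -28 (l = (½)*(-56) = -28)
j(J, A) = J²
j(l, 80) - u = (-28)² - 1*(-134782) = 784 + 134782 = 135566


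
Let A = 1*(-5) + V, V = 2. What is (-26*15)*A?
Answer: 1170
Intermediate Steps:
A = -3 (A = 1*(-5) + 2 = -5 + 2 = -3)
(-26*15)*A = -26*15*(-3) = -390*(-3) = 1170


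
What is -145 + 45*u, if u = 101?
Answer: 4400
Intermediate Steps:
-145 + 45*u = -145 + 45*101 = -145 + 4545 = 4400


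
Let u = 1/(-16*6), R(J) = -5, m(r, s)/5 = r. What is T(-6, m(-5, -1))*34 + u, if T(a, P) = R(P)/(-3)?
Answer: 1813/32 ≈ 56.656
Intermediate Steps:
m(r, s) = 5*r
u = -1/96 (u = 1/(-96) = -1/96 ≈ -0.010417)
T(a, P) = 5/3 (T(a, P) = -5/(-3) = -5*(-1/3) = 5/3)
T(-6, m(-5, -1))*34 + u = (5/3)*34 - 1/96 = 170/3 - 1/96 = 1813/32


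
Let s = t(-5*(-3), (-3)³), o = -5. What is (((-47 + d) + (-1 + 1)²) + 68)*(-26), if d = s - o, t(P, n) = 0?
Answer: -676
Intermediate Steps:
s = 0
d = 5 (d = 0 - 1*(-5) = 0 + 5 = 5)
(((-47 + d) + (-1 + 1)²) + 68)*(-26) = (((-47 + 5) + (-1 + 1)²) + 68)*(-26) = ((-42 + 0²) + 68)*(-26) = ((-42 + 0) + 68)*(-26) = (-42 + 68)*(-26) = 26*(-26) = -676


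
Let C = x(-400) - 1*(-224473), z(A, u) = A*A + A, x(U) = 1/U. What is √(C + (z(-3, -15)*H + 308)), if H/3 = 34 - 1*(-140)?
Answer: √91165199/20 ≈ 477.40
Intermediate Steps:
z(A, u) = A + A² (z(A, u) = A² + A = A + A²)
H = 522 (H = 3*(34 - 1*(-140)) = 3*(34 + 140) = 3*174 = 522)
C = 89789199/400 (C = 1/(-400) - 1*(-224473) = -1/400 + 224473 = 89789199/400 ≈ 2.2447e+5)
√(C + (z(-3, -15)*H + 308)) = √(89789199/400 + (-3*(1 - 3)*522 + 308)) = √(89789199/400 + (-3*(-2)*522 + 308)) = √(89789199/400 + (6*522 + 308)) = √(89789199/400 + (3132 + 308)) = √(89789199/400 + 3440) = √(91165199/400) = √91165199/20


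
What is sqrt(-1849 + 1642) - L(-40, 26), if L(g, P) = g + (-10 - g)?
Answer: 10 + 3*I*sqrt(23) ≈ 10.0 + 14.387*I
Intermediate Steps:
L(g, P) = -10
sqrt(-1849 + 1642) - L(-40, 26) = sqrt(-1849 + 1642) - 1*(-10) = sqrt(-207) + 10 = 3*I*sqrt(23) + 10 = 10 + 3*I*sqrt(23)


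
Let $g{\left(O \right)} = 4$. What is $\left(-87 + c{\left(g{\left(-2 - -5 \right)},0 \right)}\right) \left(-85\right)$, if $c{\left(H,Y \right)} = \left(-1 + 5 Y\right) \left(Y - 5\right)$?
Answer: $6970$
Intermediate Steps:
$c{\left(H,Y \right)} = \left(-1 + 5 Y\right) \left(-5 + Y\right)$
$\left(-87 + c{\left(g{\left(-2 - -5 \right)},0 \right)}\right) \left(-85\right) = \left(-87 + \left(5 - 0 + 5 \cdot 0^{2}\right)\right) \left(-85\right) = \left(-87 + \left(5 + 0 + 5 \cdot 0\right)\right) \left(-85\right) = \left(-87 + \left(5 + 0 + 0\right)\right) \left(-85\right) = \left(-87 + 5\right) \left(-85\right) = \left(-82\right) \left(-85\right) = 6970$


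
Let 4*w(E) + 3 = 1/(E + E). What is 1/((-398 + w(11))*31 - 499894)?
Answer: -88/45078431 ≈ -1.9522e-6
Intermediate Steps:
w(E) = -¾ + 1/(8*E) (w(E) = -¾ + 1/(4*(E + E)) = -¾ + 1/(4*((2*E))) = -¾ + (1/(2*E))/4 = -¾ + 1/(8*E))
1/((-398 + w(11))*31 - 499894) = 1/((-398 + (⅛)*(1 - 6*11)/11)*31 - 499894) = 1/((-398 + (⅛)*(1/11)*(1 - 66))*31 - 499894) = 1/((-398 + (⅛)*(1/11)*(-65))*31 - 499894) = 1/((-398 - 65/88)*31 - 499894) = 1/(-35089/88*31 - 499894) = 1/(-1087759/88 - 499894) = 1/(-45078431/88) = -88/45078431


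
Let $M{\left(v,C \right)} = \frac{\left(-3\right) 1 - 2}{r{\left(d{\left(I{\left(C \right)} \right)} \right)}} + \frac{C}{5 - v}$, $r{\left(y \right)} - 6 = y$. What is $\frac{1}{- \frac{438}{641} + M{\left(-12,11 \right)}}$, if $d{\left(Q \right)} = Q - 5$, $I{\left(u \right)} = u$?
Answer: $- \frac{130764}{59225} \approx -2.2079$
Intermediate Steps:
$d{\left(Q \right)} = -5 + Q$
$r{\left(y \right)} = 6 + y$
$M{\left(v,C \right)} = - \frac{5}{1 + C} + \frac{C}{5 - v}$ ($M{\left(v,C \right)} = \frac{\left(-3\right) 1 - 2}{6 + \left(-5 + C\right)} + \frac{C}{5 - v} = \frac{-3 - 2}{1 + C} + \frac{C}{5 - v} = - \frac{5}{1 + C} + \frac{C}{5 - v}$)
$\frac{1}{- \frac{438}{641} + M{\left(-12,11 \right)}} = \frac{1}{- \frac{438}{641} + \frac{25 - -60 - 11 \left(1 + 11\right)}{\left(1 + 11\right) \left(-5 - 12\right)}} = \frac{1}{\left(-438\right) \frac{1}{641} + \frac{25 + 60 - 11 \cdot 12}{12 \left(-17\right)}} = \frac{1}{- \frac{438}{641} + \frac{1}{12} \left(- \frac{1}{17}\right) \left(25 + 60 - 132\right)} = \frac{1}{- \frac{438}{641} + \frac{1}{12} \left(- \frac{1}{17}\right) \left(-47\right)} = \frac{1}{- \frac{438}{641} + \frac{47}{204}} = \frac{1}{- \frac{59225}{130764}} = - \frac{130764}{59225}$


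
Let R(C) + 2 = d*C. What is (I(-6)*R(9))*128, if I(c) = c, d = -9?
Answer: 63744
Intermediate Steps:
R(C) = -2 - 9*C
(I(-6)*R(9))*128 = -6*(-2 - 9*9)*128 = -6*(-2 - 81)*128 = -6*(-83)*128 = 498*128 = 63744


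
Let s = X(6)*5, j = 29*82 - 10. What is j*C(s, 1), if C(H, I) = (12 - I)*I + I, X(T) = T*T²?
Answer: 28416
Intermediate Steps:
j = 2368 (j = 2378 - 10 = 2368)
X(T) = T³
s = 1080 (s = 6³*5 = 216*5 = 1080)
C(H, I) = I + I*(12 - I) (C(H, I) = I*(12 - I) + I = I + I*(12 - I))
j*C(s, 1) = 2368*(1*(13 - 1*1)) = 2368*(1*(13 - 1)) = 2368*(1*12) = 2368*12 = 28416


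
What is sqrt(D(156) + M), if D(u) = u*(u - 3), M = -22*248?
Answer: 2*sqrt(4603) ≈ 135.69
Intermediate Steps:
M = -5456
D(u) = u*(-3 + u)
sqrt(D(156) + M) = sqrt(156*(-3 + 156) - 5456) = sqrt(156*153 - 5456) = sqrt(23868 - 5456) = sqrt(18412) = 2*sqrt(4603)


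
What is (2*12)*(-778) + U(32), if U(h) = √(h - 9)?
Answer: -18672 + √23 ≈ -18667.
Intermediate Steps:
U(h) = √(-9 + h)
(2*12)*(-778) + U(32) = (2*12)*(-778) + √(-9 + 32) = 24*(-778) + √23 = -18672 + √23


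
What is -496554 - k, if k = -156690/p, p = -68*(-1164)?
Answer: -6550514253/13192 ≈ -4.9655e+5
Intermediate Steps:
p = 79152
k = -26115/13192 (k = -156690/79152 = -156690*1/79152 = -26115/13192 ≈ -1.9796)
-496554 - k = -496554 - 1*(-26115/13192) = -496554 + 26115/13192 = -6550514253/13192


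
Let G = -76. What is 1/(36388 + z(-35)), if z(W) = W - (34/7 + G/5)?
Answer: 35/1272717 ≈ 2.7500e-5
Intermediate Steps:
z(W) = 362/35 + W (z(W) = W - (34/7 - 76/5) = W - 1*(-362/35) = W + 362/35 = 362/35 + W)
1/(36388 + z(-35)) = 1/(36388 + (362/35 - 35)) = 1/(36388 - 863/35) = 1/(1272717/35) = 35/1272717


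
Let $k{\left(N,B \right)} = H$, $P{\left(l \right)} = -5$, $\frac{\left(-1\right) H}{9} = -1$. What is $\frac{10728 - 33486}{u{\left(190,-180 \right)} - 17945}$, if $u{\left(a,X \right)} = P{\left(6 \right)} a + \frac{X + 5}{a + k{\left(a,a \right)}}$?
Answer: $\frac{2264421}{1880140} \approx 1.2044$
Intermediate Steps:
$H = 9$ ($H = \left(-9\right) \left(-1\right) = 9$)
$k{\left(N,B \right)} = 9$
$u{\left(a,X \right)} = - 5 a + \frac{5 + X}{9 + a}$ ($u{\left(a,X \right)} = - 5 a + \frac{X + 5}{a + 9} = - 5 a + \frac{5 + X}{9 + a}$)
$\frac{10728 - 33486}{u{\left(190,-180 \right)} - 17945} = \frac{10728 - 33486}{\frac{5 - 180 - 8550 - 5 \cdot 190^{2}}{9 + 190} - 17945} = - \frac{22758}{\frac{5 - 180 - 8550 - 180500}{199} - 17945} = - \frac{22758}{\frac{1}{199} \left(-189225\right) - 17945} = - \frac{22758}{- \frac{189225}{199} - 17945} = - \frac{22758}{- \frac{3760280}{199}} = \left(-22758\right) \left(- \frac{199}{3760280}\right) = \frac{2264421}{1880140}$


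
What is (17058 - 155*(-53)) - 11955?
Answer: 13318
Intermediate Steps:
(17058 - 155*(-53)) - 11955 = (17058 + 8215) - 11955 = 25273 - 11955 = 13318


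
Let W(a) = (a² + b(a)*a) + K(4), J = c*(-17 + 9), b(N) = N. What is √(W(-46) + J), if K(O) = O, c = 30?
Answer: 6*√111 ≈ 63.214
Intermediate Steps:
J = -240 (J = 30*(-17 + 9) = 30*(-8) = -240)
W(a) = 4 + 2*a² (W(a) = (a² + a*a) + 4 = (a² + a²) + 4 = 2*a² + 4 = 4 + 2*a²)
√(W(-46) + J) = √((4 + 2*(-46)²) - 240) = √((4 + 2*2116) - 240) = √((4 + 4232) - 240) = √(4236 - 240) = √3996 = 6*√111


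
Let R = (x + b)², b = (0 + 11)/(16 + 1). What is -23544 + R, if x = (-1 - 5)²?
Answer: -6416087/289 ≈ -22201.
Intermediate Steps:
x = 36 (x = (-6)² = 36)
b = 11/17 ≈ 0.64706
R = 388129/289 (R = (36 + 11/17)² = (623/17)² = 388129/289 ≈ 1343.0)
-23544 + R = -23544 + 388129/289 = -6416087/289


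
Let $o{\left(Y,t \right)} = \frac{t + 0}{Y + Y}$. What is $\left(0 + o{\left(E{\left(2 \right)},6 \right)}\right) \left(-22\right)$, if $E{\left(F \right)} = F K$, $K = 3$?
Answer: $-11$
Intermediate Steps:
$E{\left(F \right)} = 3 F$ ($E{\left(F \right)} = F 3 = 3 F$)
$o{\left(Y,t \right)} = \frac{t}{2 Y}$
$\left(0 + o{\left(E{\left(2 \right)},6 \right)}\right) \left(-22\right) = \left(0 + \frac{1}{2} \cdot 6 \frac{1}{3 \cdot 2}\right) \left(-22\right) = \left(0 + \frac{1}{2} \cdot 6 \cdot \frac{1}{6}\right) \left(-22\right) = \left(0 + \frac{1}{2}\right) \left(-22\right) = \frac{1}{2} \left(-22\right) = -11$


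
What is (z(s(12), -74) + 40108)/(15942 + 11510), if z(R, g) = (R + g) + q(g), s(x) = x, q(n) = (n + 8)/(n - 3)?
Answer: 70082/48041 ≈ 1.4588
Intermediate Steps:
q(n) = (8 + n)/(-3 + n)
z(R, g) = R + g + (8 + g)/(-3 + g) (z(R, g) = (R + g) + (8 + g)/(-3 + g) = R + g + (8 + g)/(-3 + g))
(z(s(12), -74) + 40108)/(15942 + 11510) = ((8 - 74 + (-3 - 74)*(12 - 74))/(-3 - 74) + 40108)/(15942 + 11510) = ((8 - 74 - 77*(-62))/(-77) + 40108)/27452 = (-(8 - 74 + 4774)/77 + 40108)*(1/27452) = (-1/77*4708 + 40108)*(1/27452) = (-428/7 + 40108)*(1/27452) = (280328/7)*(1/27452) = 70082/48041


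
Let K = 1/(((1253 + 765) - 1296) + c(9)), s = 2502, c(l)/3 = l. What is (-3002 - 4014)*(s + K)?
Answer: -13147976984/749 ≈ -1.7554e+7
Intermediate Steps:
c(l) = 3*l
K = 1/749 (K = 1/(((1253 + 765) - 1296) + 3*9) = 1/((2018 - 1296) + 27) = 1/(722 + 27) = 1/749 ≈ 0.0013351)
(-3002 - 4014)*(s + K) = (-3002 - 4014)*(2502 + 1/749) = -7016*1873999/749 = -13147976984/749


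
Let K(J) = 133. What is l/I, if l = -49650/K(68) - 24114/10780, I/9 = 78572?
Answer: -4273287/8046558520 ≈ -0.00053107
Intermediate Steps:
I = 707148 (I = 9*78572 = 707148)
l = -38459583/102410 (l = -49650/133 - 24114/10780 = -49650*1/133 - 24114*1/10780 = -49650/133 - 12057/5390 = -38459583/102410 ≈ -375.54)
l/I = -38459583/102410/707148 = -38459583/102410*1/707148 = -4273287/8046558520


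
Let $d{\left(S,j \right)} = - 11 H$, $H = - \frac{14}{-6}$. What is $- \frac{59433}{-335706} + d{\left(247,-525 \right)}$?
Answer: $- \frac{8557021}{335706} \approx -25.49$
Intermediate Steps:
$H = \frac{7}{3}$ ($H = \left(-14\right) \left(- \frac{1}{6}\right) = \frac{7}{3} \approx 2.3333$)
$d{\left(S,j \right)} = - \frac{77}{3}$ ($d{\left(S,j \right)} = \left(-11\right) \frac{7}{3} = - \frac{77}{3}$)
$- \frac{59433}{-335706} + d{\left(247,-525 \right)} = - \frac{59433}{-335706} - \frac{77}{3} = \left(-59433\right) \left(- \frac{1}{335706}\right) - \frac{77}{3} = \frac{19811}{111902} - \frac{77}{3} = - \frac{8557021}{335706}$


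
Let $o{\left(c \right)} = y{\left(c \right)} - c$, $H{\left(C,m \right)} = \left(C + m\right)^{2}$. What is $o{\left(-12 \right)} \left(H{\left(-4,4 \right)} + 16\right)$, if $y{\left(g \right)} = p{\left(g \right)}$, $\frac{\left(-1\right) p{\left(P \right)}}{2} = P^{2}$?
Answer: $-4416$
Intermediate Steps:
$p{\left(P \right)} = - 2 P^{2}$
$y{\left(g \right)} = - 2 g^{2}$
$o{\left(c \right)} = - c - 2 c^{2}$ ($o{\left(c \right)} = - 2 c^{2} - c = - c - 2 c^{2}$)
$o{\left(-12 \right)} \left(H{\left(-4,4 \right)} + 16\right) = - 12 \left(-1 - -24\right) \left(\left(-4 + 4\right)^{2} + 16\right) = - 12 \left(-1 + 24\right) \left(0^{2} + 16\right) = \left(-12\right) 23 \left(0 + 16\right) = \left(-276\right) 16 = -4416$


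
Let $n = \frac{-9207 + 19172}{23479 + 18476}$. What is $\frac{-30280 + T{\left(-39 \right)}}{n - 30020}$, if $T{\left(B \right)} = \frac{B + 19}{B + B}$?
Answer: $\frac{3303005270}{3274645751} \approx 1.0087$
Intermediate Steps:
$T{\left(B \right)} = \frac{19 + B}{2 B}$
$n = \frac{1993}{8391}$ ($n = \frac{9965}{41955} = 9965 \cdot \frac{1}{41955} = \frac{1993}{8391} \approx 0.23752$)
$\frac{-30280 + T{\left(-39 \right)}}{n - 30020} = \frac{-30280 + \frac{19 - 39}{2 \left(-39\right)}}{\frac{1993}{8391} - 30020} = \frac{-30280 + \frac{1}{2} \left(- \frac{1}{39}\right) \left(-20\right)}{- \frac{251895827}{8391}} = \left(-30280 + \frac{10}{39}\right) \left(- \frac{8391}{251895827}\right) = \left(- \frac{1180910}{39}\right) \left(- \frac{8391}{251895827}\right) = \frac{3303005270}{3274645751}$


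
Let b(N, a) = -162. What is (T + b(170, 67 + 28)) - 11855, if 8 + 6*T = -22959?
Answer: -95069/6 ≈ -15845.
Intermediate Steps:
T = -22967/6 (T = -4/3 + (⅙)*(-22959) = -4/3 - 7653/2 = -22967/6 ≈ -3827.8)
(T + b(170, 67 + 28)) - 11855 = (-22967/6 - 162) - 11855 = -23939/6 - 11855 = -95069/6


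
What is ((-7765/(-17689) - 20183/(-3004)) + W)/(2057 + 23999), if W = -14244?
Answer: -756513853317/1384557370336 ≈ -0.54639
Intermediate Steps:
((-7765/(-17689) - 20183/(-3004)) + W)/(2057 + 23999) = ((-7765/(-17689) - 20183/(-3004)) - 14244)/(2057 + 23999) = ((-7765*(-1/17689) - 20183*(-1/3004)) - 14244)/26056 = ((7765/17689 + 20183/3004) - 14244)*(1/26056) = (380343147/53137756 - 14244)*(1/26056) = -756513853317/53137756*1/26056 = -756513853317/1384557370336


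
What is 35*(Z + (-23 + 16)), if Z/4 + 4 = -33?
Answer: -5425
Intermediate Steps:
Z = -148 (Z = -16 + 4*(-33) = -16 - 132 = -148)
35*(Z + (-23 + 16)) = 35*(-148 + (-23 + 16)) = 35*(-148 - 7) = 35*(-155) = -5425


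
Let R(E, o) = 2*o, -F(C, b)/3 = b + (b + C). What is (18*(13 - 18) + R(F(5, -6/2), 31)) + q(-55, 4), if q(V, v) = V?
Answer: -83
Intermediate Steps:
F(C, b) = -6*b - 3*C (F(C, b) = -3*(b + (b + C)) = -3*(b + (C + b)) = -3*(C + 2*b) = -6*b - 3*C)
(18*(13 - 18) + R(F(5, -6/2), 31)) + q(-55, 4) = (18*(13 - 18) + 2*31) - 55 = (18*(-5) + 62) - 55 = (-90 + 62) - 55 = -28 - 55 = -83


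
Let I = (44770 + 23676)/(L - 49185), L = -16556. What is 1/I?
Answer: -65741/68446 ≈ -0.96048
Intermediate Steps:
I = -68446/65741 (I = (44770 + 23676)/(-16556 - 49185) = 68446/(-65741) = 68446*(-1/65741) = -68446/65741 ≈ -1.0411)
1/I = 1/(-68446/65741) = -65741/68446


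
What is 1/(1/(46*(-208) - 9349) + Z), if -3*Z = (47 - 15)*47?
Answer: -56751/28451171 ≈ -0.0019947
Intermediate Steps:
Z = -1504/3 (Z = -(47 - 15)*47/3 = -32*47/3 = -1/3*1504 = -1504/3 ≈ -501.33)
1/(1/(46*(-208) - 9349) + Z) = 1/(1/(46*(-208) - 9349) - 1504/3) = 1/(1/(-9568 - 9349) - 1504/3) = 1/(1/(-18917) - 1504/3) = 1/(-1/18917 - 1504/3) = 1/(-28451171/56751) = -56751/28451171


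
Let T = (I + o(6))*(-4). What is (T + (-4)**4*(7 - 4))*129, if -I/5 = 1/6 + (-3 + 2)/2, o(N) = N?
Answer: 95116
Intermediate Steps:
I = 5/3 (I = -5*(1/6 + (-3 + 2)/2) = -5*(1*(1/6) - 1*1/2) = -5*(1/6 - 1/2) = -5*(-1/3) = 5/3 ≈ 1.6667)
T = -92/3 (T = (5/3 + 6)*(-4) = (23/3)*(-4) = -92/3 ≈ -30.667)
(T + (-4)**4*(7 - 4))*129 = (-92/3 + (-4)**4*(7 - 4))*129 = (-92/3 + 256*3)*129 = (-92/3 + 768)*129 = (2212/3)*129 = 95116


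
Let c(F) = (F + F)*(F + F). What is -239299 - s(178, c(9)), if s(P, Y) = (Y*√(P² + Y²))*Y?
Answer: -239299 - 209952*√34165 ≈ -3.9046e+7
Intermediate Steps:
c(F) = 4*F² (c(F) = (2*F)*(2*F) = 4*F²)
s(P, Y) = Y²*√(P² + Y²)
-239299 - s(178, c(9)) = -239299 - (4*9²)²*√(178² + (4*9²)²) = -239299 - (4*81)²*√(31684 + (4*81)²) = -239299 - 324²*√(31684 + 324²) = -239299 - 104976*√(31684 + 104976) = -239299 - 104976*√136660 = -239299 - 104976*2*√34165 = -239299 - 209952*√34165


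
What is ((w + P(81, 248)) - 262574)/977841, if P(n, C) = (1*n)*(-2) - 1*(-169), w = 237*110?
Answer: -236497/977841 ≈ -0.24186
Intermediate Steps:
w = 26070
P(n, C) = 169 - 2*n (P(n, C) = n*(-2) + 169 = -2*n + 169 = 169 - 2*n)
((w + P(81, 248)) - 262574)/977841 = ((26070 + (169 - 2*81)) - 262574)/977841 = ((26070 + (169 - 162)) - 262574)*(1/977841) = ((26070 + 7) - 262574)*(1/977841) = (26077 - 262574)*(1/977841) = -236497*1/977841 = -236497/977841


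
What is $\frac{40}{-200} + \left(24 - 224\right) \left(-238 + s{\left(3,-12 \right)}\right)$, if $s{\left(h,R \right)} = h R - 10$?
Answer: $\frac{283999}{5} \approx 56800.0$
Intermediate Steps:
$s{\left(h,R \right)} = -10 + R h$ ($s{\left(h,R \right)} = R h - 10 = -10 + R h$)
$\frac{40}{-200} + \left(24 - 224\right) \left(-238 + s{\left(3,-12 \right)}\right) = \frac{40}{-200} + \left(24 - 224\right) \left(-238 - 46\right) = 40 \left(- \frac{1}{200}\right) - 200 \left(-238 - 46\right) = - \frac{1}{5} - 200 \left(-238 - 46\right) = - \frac{1}{5} - -56800 = - \frac{1}{5} + 56800 = \frac{283999}{5}$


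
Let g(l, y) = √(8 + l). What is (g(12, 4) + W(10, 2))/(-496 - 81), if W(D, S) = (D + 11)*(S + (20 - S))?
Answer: -420/577 - 2*√5/577 ≈ -0.73565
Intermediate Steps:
W(D, S) = 220 + 20*D (W(D, S) = (11 + D)*20 = 220 + 20*D)
(g(12, 4) + W(10, 2))/(-496 - 81) = (√(8 + 12) + (220 + 20*10))/(-496 - 81) = (√20 + (220 + 200))/(-577) = (2*√5 + 420)*(-1/577) = (420 + 2*√5)*(-1/577) = -420/577 - 2*√5/577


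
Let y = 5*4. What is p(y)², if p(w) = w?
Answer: 400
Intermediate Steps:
y = 20
p(y)² = 20² = 400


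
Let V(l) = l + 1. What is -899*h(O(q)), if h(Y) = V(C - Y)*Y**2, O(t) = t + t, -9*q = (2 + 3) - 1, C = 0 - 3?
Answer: 575360/729 ≈ 789.25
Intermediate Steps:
C = -3
q = -4/9 (q = -((2 + 3) - 1)/9 = -(5 - 1)/9 = -1/9*4 = -4/9 ≈ -0.44444)
V(l) = 1 + l
O(t) = 2*t
h(Y) = Y**2*(-2 - Y) (h(Y) = (1 + (-3 - Y))*Y**2 = (-2 - Y)*Y**2 = Y**2*(-2 - Y))
-899*h(O(q)) = -899*(2*(-4/9))**2*(-2 - 2*(-4)/9) = -899*(-8/9)**2*(-2 - 1*(-8/9)) = -57536*(-2 + 8/9)/81 = -57536*(-10)/(81*9) = -899*(-640/729) = 575360/729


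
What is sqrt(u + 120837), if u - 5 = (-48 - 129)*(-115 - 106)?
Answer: sqrt(159959) ≈ 399.95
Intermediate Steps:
u = 39122 (u = 5 + (-48 - 129)*(-115 - 106) = 5 - 177*(-221) = 5 + 39117 = 39122)
sqrt(u + 120837) = sqrt(39122 + 120837) = sqrt(159959)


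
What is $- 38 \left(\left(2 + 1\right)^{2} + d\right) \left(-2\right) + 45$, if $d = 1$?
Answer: $805$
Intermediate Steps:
$- 38 \left(\left(2 + 1\right)^{2} + d\right) \left(-2\right) + 45 = - 38 \left(\left(2 + 1\right)^{2} + 1\right) \left(-2\right) + 45 = - 38 \left(3^{2} + 1\right) \left(-2\right) + 45 = - 38 \left(9 + 1\right) \left(-2\right) + 45 = - 38 \cdot 10 \left(-2\right) + 45 = \left(-38\right) \left(-20\right) + 45 = 760 + 45 = 805$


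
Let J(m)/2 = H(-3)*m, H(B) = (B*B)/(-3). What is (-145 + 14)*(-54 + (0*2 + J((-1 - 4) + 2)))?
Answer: 4716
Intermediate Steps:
H(B) = -B**2/3 (H(B) = B**2*(-1/3) = -B**2/3)
J(m) = -6*m (J(m) = 2*((-1/3*(-3)**2)*m) = 2*((-1/3*9)*m) = 2*(-3*m) = -6*m)
(-145 + 14)*(-54 + (0*2 + J((-1 - 4) + 2))) = (-145 + 14)*(-54 + (0*2 - 6*((-1 - 4) + 2))) = -131*(-54 + (0 - 6*(-5 + 2))) = -131*(-54 + (0 - 6*(-3))) = -131*(-54 + (0 + 18)) = -131*(-54 + 18) = -131*(-36) = 4716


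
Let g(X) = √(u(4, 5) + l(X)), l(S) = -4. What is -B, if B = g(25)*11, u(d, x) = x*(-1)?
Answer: -33*I ≈ -33.0*I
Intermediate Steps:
u(d, x) = -x
g(X) = 3*I (g(X) = √(-1*5 - 4) = √(-5 - 4) = √(-9) = 3*I)
B = 33*I (B = (3*I)*11 = 33*I ≈ 33.0*I)
-B = -33*I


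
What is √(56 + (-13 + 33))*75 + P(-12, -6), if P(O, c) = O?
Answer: -12 + 150*√19 ≈ 641.83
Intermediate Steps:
√(56 + (-13 + 33))*75 + P(-12, -6) = √(56 + (-13 + 33))*75 - 12 = √(56 + 20)*75 - 12 = √76*75 - 12 = (2*√19)*75 - 12 = 150*√19 - 12 = -12 + 150*√19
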